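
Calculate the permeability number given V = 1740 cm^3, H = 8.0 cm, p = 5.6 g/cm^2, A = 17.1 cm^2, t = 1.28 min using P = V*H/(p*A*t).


Formula: Permeability Number P = (V * H) / (p * A * t)
Numerator: V * H = 1740 * 8.0 = 13920.0
Denominator: p * A * t = 5.6 * 17.1 * 1.28 = 122.5728
P = 13920.0 / 122.5728 = 113.5652

Answer: 113.5652


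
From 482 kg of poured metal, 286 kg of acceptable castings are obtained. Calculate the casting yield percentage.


Formula: Casting Yield = (W_good / W_total) * 100
Yield = (286 kg / 482 kg) * 100 = 59.3361%

Final answer: 59.3361%


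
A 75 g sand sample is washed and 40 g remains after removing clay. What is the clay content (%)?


Formula: Clay% = (W_total - W_washed) / W_total * 100
Clay mass = 75 - 40 = 35 g
Clay% = 35 / 75 * 100 = 46.6667%

46.6667%


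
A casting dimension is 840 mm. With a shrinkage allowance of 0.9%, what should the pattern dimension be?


Formula: L_pattern = L_casting * (1 + shrinkage_rate/100)
Shrinkage factor = 1 + 0.9/100 = 1.009
L_pattern = 840 mm * 1.009 = 847.5600 mm

847.5600 mm


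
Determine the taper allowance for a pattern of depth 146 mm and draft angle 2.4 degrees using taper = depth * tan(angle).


Formula: taper = depth * tan(draft_angle)
tan(2.4 deg) = 0.0419124
taper = 146 mm * 0.0419124 = 6.1192 mm

Answer: 6.1192 mm


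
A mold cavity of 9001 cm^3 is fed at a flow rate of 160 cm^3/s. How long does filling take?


Formula: t_fill = V_mold / Q_flow
t = 9001 cm^3 / 160 cm^3/s = 56.2563 s

56.2563 s


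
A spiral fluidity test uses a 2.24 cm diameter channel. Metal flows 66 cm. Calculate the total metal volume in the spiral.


Formula: V = pi * (d/2)^2 * L  (cylinder volume)
Radius = 2.24/2 = 1.12 cm
V = pi * 1.12^2 * 66 = 260.0937 cm^3

Answer: 260.0937 cm^3


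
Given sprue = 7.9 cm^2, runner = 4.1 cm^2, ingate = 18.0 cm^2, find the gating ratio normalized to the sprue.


Sprue:Runner:Ingate = 1 : 4.1/7.9 : 18.0/7.9 = 1:0.52:2.28

1:0.52:2.28


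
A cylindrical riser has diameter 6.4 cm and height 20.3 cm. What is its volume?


Formula: V = pi * (D/2)^2 * H  (cylinder volume)
Radius = D/2 = 6.4/2 = 3.2 cm
V = pi * 3.2^2 * 20.3 = 653.0491 cm^3

Answer: 653.0491 cm^3


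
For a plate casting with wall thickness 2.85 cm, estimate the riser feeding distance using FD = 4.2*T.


Formula: FD = 4.2 * T  (riser feeding-distance rule)
FD = 4.2 * 2.85 cm = 11.9700 cm

Final answer: 11.9700 cm


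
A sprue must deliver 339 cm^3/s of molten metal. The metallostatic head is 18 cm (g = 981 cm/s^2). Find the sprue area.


Formula: v = sqrt(2*g*h), A = Q/v
Velocity: v = sqrt(2 * 981 * 18) = sqrt(35316) = 187.9255 cm/s
Sprue area: A = Q / v = 339 / 187.9255 = 1.8039 cm^2

Final answer: 1.8039 cm^2


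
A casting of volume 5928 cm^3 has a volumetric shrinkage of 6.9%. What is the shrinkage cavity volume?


Formula: V_shrink = V_casting * shrinkage_pct / 100
V_shrink = 5928 cm^3 * 6.9 / 100 = 409.0320 cm^3

409.0320 cm^3


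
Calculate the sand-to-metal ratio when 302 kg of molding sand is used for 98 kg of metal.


Formula: Sand-to-Metal Ratio = W_sand / W_metal
Ratio = 302 kg / 98 kg = 3.0816

Answer: 3.0816


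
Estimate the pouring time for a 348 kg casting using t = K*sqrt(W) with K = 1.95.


Formula: t = K * sqrt(W)
sqrt(W) = sqrt(348) = 18.65476
t = 1.95 * 18.65476 = 36.3768 s

36.3768 s


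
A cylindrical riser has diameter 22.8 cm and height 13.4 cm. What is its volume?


Formula: V = pi * (D/2)^2 * H  (cylinder volume)
Radius = D/2 = 22.8/2 = 11.4 cm
V = pi * 11.4^2 * 13.4 = 5470.9705 cm^3


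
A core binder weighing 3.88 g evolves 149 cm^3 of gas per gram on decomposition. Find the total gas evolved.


Formula: V_gas = W_binder * gas_evolution_rate
V = 3.88 g * 149 cm^3/g = 578.1200 cm^3

Final answer: 578.1200 cm^3


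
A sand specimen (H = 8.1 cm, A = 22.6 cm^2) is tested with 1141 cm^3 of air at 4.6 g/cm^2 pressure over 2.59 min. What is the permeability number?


Formula: Permeability Number P = (V * H) / (p * A * t)
Numerator: V * H = 1141 * 8.1 = 9242.1
Denominator: p * A * t = 4.6 * 22.6 * 2.59 = 269.2564
P = 9242.1 / 269.2564 = 34.3245

34.3245


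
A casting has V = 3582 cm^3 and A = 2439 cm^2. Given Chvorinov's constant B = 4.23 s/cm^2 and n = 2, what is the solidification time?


Formula: t_s = B * (V/A)^n  (Chvorinov's rule, n=2)
Modulus M = V/A = 3582/2439 = 1.468635 cm
M^2 = 1.468635^2 = 2.156889 cm^2
t_s = 4.23 * 2.156889 = 9.1236 s

Final answer: 9.1236 s


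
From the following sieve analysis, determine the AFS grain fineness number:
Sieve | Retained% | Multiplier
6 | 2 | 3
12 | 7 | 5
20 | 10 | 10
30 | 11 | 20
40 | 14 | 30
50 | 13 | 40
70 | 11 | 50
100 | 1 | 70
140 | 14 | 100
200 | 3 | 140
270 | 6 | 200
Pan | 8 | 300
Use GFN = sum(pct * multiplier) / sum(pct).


Formula: GFN = sum(pct * multiplier) / sum(pct)
sum(pct * multiplier) = 7341
sum(pct) = 100
GFN = 7341 / 100 = 73.41


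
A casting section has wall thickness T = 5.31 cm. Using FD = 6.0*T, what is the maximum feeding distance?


Formula: FD = 6.0 * T  (riser feeding-distance rule)
FD = 6.0 * 5.31 cm = 31.8600 cm

Final answer: 31.8600 cm


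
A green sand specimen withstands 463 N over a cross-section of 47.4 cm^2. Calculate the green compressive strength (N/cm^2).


Formula: Compressive Strength = Force / Area
Strength = 463 N / 47.4 cm^2 = 9.7679 N/cm^2


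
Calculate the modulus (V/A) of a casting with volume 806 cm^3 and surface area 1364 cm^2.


Formula: Casting Modulus M = V / A
M = 806 cm^3 / 1364 cm^2 = 0.5909 cm

0.5909 cm


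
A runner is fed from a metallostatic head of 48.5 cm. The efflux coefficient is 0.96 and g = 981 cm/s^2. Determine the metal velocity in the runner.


Formula: v = Cd * sqrt(2 * g * h)  (Torricelli with discharge coefficient)
2*g*h = 2 * 981 * 48.5 = 95157.0 cm^2/s^2
sqrt(95157.0) = 308.47528 cm/s
v = 0.96 * 308.47528 = 296.1363 cm/s

296.1363 cm/s


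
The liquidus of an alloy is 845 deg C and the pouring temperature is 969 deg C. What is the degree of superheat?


Formula: Superheat = T_pour - T_melt
Superheat = 969 - 845 = 124 deg C

Answer: 124 deg C


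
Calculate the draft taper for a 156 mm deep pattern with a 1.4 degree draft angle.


Formula: taper = depth * tan(draft_angle)
tan(1.4 deg) = 0.0244395
taper = 156 mm * 0.0244395 = 3.8126 mm

Answer: 3.8126 mm


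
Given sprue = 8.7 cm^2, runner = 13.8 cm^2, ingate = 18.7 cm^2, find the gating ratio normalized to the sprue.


Sprue:Runner:Ingate = 1 : 13.8/8.7 : 18.7/8.7 = 1:1.59:2.15

Final answer: 1:1.59:2.15


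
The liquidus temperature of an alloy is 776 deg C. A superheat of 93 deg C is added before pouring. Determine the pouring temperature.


Formula: T_pour = T_melt + Superheat
T_pour = 776 + 93 = 869 deg C

869 deg C


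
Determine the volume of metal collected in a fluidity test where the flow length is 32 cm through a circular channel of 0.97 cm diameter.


Formula: V = pi * (d/2)^2 * L  (cylinder volume)
Radius = 0.97/2 = 0.485 cm
V = pi * 0.485^2 * 32 = 23.6474 cm^3

23.6474 cm^3


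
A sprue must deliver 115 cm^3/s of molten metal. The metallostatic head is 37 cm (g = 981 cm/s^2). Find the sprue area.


Formula: v = sqrt(2*g*h), A = Q/v
Velocity: v = sqrt(2 * 981 * 37) = sqrt(72594) = 269.4327 cm/s
Sprue area: A = Q / v = 115 / 269.4327 = 0.4268 cm^2

0.4268 cm^2


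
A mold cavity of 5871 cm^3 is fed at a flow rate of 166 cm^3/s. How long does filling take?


Formula: t_fill = V_mold / Q_flow
t = 5871 cm^3 / 166 cm^3/s = 35.3675 s


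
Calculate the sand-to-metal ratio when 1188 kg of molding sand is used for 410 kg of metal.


Formula: Sand-to-Metal Ratio = W_sand / W_metal
Ratio = 1188 kg / 410 kg = 2.8976

2.8976


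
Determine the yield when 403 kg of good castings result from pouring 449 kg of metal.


Formula: Casting Yield = (W_good / W_total) * 100
Yield = (403 kg / 449 kg) * 100 = 89.7550%


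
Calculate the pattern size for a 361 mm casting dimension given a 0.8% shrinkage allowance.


Formula: L_pattern = L_casting * (1 + shrinkage_rate/100)
Shrinkage factor = 1 + 0.8/100 = 1.008
L_pattern = 361 mm * 1.008 = 363.8880 mm


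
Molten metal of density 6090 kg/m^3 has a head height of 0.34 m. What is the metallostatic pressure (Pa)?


Formula: P = rho * g * h
rho * g = 6090 * 9.81 = 59742.9 N/m^3
P = 59742.9 * 0.34 = 20312.5860 Pa


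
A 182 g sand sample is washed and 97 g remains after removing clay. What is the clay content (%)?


Formula: Clay% = (W_total - W_washed) / W_total * 100
Clay mass = 182 - 97 = 85 g
Clay% = 85 / 182 * 100 = 46.7033%

Final answer: 46.7033%


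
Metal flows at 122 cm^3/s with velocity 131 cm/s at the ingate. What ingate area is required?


Formula: A_ingate = Q / v  (continuity equation)
A = 122 cm^3/s / 131 cm/s = 0.9313 cm^2

0.9313 cm^2


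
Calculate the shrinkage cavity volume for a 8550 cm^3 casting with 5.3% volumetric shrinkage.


Formula: V_shrink = V_casting * shrinkage_pct / 100
V_shrink = 8550 cm^3 * 5.3 / 100 = 453.1500 cm^3

453.1500 cm^3


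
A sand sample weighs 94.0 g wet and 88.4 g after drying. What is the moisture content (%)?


Formula: MC = (W_wet - W_dry) / W_wet * 100
Water mass = 94.0 - 88.4 = 5.6 g
MC = 5.6 / 94.0 * 100 = 5.9574%

Final answer: 5.9574%


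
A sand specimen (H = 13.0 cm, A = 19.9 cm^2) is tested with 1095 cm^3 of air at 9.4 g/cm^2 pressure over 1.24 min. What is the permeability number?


Formula: Permeability Number P = (V * H) / (p * A * t)
Numerator: V * H = 1095 * 13.0 = 14235.0
Denominator: p * A * t = 9.4 * 19.9 * 1.24 = 231.9544
P = 14235.0 / 231.9544 = 61.3698

Answer: 61.3698


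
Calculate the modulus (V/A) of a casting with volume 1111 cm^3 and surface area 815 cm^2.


Formula: Casting Modulus M = V / A
M = 1111 cm^3 / 815 cm^2 = 1.3632 cm

Answer: 1.3632 cm


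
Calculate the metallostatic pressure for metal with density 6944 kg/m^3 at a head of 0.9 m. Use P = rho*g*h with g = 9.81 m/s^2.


Formula: P = rho * g * h
rho * g = 6944 * 9.81 = 68120.64 N/m^3
P = 68120.64 * 0.9 = 61308.5760 Pa

Answer: 61308.5760 Pa


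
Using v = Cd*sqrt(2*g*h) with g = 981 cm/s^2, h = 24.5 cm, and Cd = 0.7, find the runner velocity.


Formula: v = Cd * sqrt(2 * g * h)  (Torricelli with discharge coefficient)
2*g*h = 2 * 981 * 24.5 = 48069.0 cm^2/s^2
sqrt(48069.0) = 219.24644 cm/s
v = 0.7 * 219.24644 = 153.4725 cm/s


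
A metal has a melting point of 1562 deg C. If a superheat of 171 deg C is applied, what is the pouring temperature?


Formula: T_pour = T_melt + Superheat
T_pour = 1562 + 171 = 1733 deg C

Final answer: 1733 deg C


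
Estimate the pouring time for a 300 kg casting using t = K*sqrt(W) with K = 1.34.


Formula: t = K * sqrt(W)
sqrt(W) = sqrt(300) = 17.32051
t = 1.34 * 17.32051 = 23.2095 s

23.2095 s


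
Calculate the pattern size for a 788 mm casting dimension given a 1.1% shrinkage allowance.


Formula: L_pattern = L_casting * (1 + shrinkage_rate/100)
Shrinkage factor = 1 + 1.1/100 = 1.011
L_pattern = 788 mm * 1.011 = 796.6680 mm

Final answer: 796.6680 mm


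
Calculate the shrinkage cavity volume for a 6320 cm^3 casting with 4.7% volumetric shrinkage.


Formula: V_shrink = V_casting * shrinkage_pct / 100
V_shrink = 6320 cm^3 * 4.7 / 100 = 297.0400 cm^3


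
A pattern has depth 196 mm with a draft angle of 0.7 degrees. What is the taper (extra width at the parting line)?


Formula: taper = depth * tan(draft_angle)
tan(0.7 deg) = 0.0122179
taper = 196 mm * 0.0122179 = 2.3947 mm

Final answer: 2.3947 mm


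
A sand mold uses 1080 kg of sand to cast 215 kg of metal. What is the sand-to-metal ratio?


Formula: Sand-to-Metal Ratio = W_sand / W_metal
Ratio = 1080 kg / 215 kg = 5.0233

Final answer: 5.0233


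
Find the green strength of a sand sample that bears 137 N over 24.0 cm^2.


Formula: Compressive Strength = Force / Area
Strength = 137 N / 24.0 cm^2 = 5.7083 N/cm^2

Answer: 5.7083 N/cm^2


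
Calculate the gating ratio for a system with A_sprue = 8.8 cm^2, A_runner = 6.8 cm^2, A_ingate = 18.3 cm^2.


Sprue:Runner:Ingate = 1 : 6.8/8.8 : 18.3/8.8 = 1:0.77:2.08

1:0.77:2.08


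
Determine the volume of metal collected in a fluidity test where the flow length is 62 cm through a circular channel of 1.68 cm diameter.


Formula: V = pi * (d/2)^2 * L  (cylinder volume)
Radius = 1.68/2 = 0.84 cm
V = pi * 0.84^2 * 62 = 137.4359 cm^3

137.4359 cm^3


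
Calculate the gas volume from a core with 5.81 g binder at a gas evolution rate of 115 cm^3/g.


Formula: V_gas = W_binder * gas_evolution_rate
V = 5.81 g * 115 cm^3/g = 668.1500 cm^3

Answer: 668.1500 cm^3


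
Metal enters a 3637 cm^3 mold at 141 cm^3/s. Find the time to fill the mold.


Formula: t_fill = V_mold / Q_flow
t = 3637 cm^3 / 141 cm^3/s = 25.7943 s


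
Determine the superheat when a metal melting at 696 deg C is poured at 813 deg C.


Formula: Superheat = T_pour - T_melt
Superheat = 813 - 696 = 117 deg C

117 deg C


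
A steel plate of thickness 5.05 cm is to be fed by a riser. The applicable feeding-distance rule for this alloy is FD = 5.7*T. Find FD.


Formula: FD = 5.7 * T  (riser feeding-distance rule)
FD = 5.7 * 5.05 cm = 28.7850 cm

28.7850 cm


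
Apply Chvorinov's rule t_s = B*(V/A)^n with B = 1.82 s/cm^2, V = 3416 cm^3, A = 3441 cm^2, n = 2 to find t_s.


Formula: t_s = B * (V/A)^n  (Chvorinov's rule, n=2)
Modulus M = V/A = 3416/3441 = 0.992735 cm
M^2 = 0.992735^2 = 0.985523 cm^2
t_s = 1.82 * 0.985523 = 1.7937 s

1.7937 s


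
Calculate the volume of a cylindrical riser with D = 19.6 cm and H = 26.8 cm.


Formula: V = pi * (D/2)^2 * H  (cylinder volume)
Radius = D/2 = 19.6/2 = 9.8 cm
V = pi * 9.8^2 * 26.8 = 8086.0574 cm^3

8086.0574 cm^3


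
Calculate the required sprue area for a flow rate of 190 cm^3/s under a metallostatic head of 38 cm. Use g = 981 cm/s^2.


Formula: v = sqrt(2*g*h), A = Q/v
Velocity: v = sqrt(2 * 981 * 38) = sqrt(74556) = 273.0494 cm/s
Sprue area: A = Q / v = 190 / 273.0494 = 0.6958 cm^2


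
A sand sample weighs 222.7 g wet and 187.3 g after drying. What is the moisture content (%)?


Formula: MC = (W_wet - W_dry) / W_wet * 100
Water mass = 222.7 - 187.3 = 35.4 g
MC = 35.4 / 222.7 * 100 = 15.8958%

Answer: 15.8958%


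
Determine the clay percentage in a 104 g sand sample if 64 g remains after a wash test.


Formula: Clay% = (W_total - W_washed) / W_total * 100
Clay mass = 104 - 64 = 40 g
Clay% = 40 / 104 * 100 = 38.4615%

38.4615%


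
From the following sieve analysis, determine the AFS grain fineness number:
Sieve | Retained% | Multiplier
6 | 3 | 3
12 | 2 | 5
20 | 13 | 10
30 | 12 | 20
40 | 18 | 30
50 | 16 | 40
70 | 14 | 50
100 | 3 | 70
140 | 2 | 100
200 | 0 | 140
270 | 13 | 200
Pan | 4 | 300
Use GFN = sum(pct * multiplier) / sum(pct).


Formula: GFN = sum(pct * multiplier) / sum(pct)
sum(pct * multiplier) = 6479
sum(pct) = 100
GFN = 6479 / 100 = 64.79

64.79


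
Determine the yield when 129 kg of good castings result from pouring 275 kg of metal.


Formula: Casting Yield = (W_good / W_total) * 100
Yield = (129 kg / 275 kg) * 100 = 46.9091%

Answer: 46.9091%


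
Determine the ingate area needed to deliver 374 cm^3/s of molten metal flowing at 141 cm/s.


Formula: A_ingate = Q / v  (continuity equation)
A = 374 cm^3/s / 141 cm/s = 2.6525 cm^2

2.6525 cm^2


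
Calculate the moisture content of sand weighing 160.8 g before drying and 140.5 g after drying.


Formula: MC = (W_wet - W_dry) / W_wet * 100
Water mass = 160.8 - 140.5 = 20.3 g
MC = 20.3 / 160.8 * 100 = 12.6244%

12.6244%


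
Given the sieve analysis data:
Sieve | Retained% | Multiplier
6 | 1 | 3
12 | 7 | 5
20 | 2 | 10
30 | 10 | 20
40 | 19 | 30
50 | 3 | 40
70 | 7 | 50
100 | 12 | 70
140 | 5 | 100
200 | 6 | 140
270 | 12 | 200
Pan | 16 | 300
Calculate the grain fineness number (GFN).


Formula: GFN = sum(pct * multiplier) / sum(pct)
sum(pct * multiplier) = 10678
sum(pct) = 100
GFN = 10678 / 100 = 106.78

Answer: 106.78


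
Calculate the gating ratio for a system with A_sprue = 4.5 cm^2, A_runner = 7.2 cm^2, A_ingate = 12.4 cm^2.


Sprue:Runner:Ingate = 1 : 7.2/4.5 : 12.4/4.5 = 1:1.60:2.76

1:1.60:2.76


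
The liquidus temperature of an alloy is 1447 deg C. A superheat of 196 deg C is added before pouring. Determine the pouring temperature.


Formula: T_pour = T_melt + Superheat
T_pour = 1447 + 196 = 1643 deg C

1643 deg C


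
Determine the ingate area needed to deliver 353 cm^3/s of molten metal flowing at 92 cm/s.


Formula: A_ingate = Q / v  (continuity equation)
A = 353 cm^3/s / 92 cm/s = 3.8370 cm^2


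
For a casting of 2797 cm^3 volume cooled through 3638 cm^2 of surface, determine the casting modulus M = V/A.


Formula: Casting Modulus M = V / A
M = 2797 cm^3 / 3638 cm^2 = 0.7688 cm

0.7688 cm


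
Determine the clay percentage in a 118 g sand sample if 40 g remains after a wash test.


Formula: Clay% = (W_total - W_washed) / W_total * 100
Clay mass = 118 - 40 = 78 g
Clay% = 78 / 118 * 100 = 66.1017%

66.1017%


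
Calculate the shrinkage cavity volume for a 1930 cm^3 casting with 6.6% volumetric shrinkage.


Formula: V_shrink = V_casting * shrinkage_pct / 100
V_shrink = 1930 cm^3 * 6.6 / 100 = 127.3800 cm^3

Answer: 127.3800 cm^3


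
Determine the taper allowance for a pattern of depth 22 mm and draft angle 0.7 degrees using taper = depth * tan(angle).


Formula: taper = depth * tan(draft_angle)
tan(0.7 deg) = 0.0122179
taper = 22 mm * 0.0122179 = 0.2688 mm


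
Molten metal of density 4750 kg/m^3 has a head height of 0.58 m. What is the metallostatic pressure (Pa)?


Formula: P = rho * g * h
rho * g = 4750 * 9.81 = 46597.5 N/m^3
P = 46597.5 * 0.58 = 27026.5500 Pa


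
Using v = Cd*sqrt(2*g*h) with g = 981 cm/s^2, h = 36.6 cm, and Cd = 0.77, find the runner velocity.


Formula: v = Cd * sqrt(2 * g * h)  (Torricelli with discharge coefficient)
2*g*h = 2 * 981 * 36.6 = 71809.2 cm^2/s^2
sqrt(71809.2) = 267.97239 cm/s
v = 0.77 * 267.97239 = 206.3387 cm/s

Answer: 206.3387 cm/s


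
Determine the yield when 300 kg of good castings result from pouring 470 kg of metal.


Formula: Casting Yield = (W_good / W_total) * 100
Yield = (300 kg / 470 kg) * 100 = 63.8298%

63.8298%


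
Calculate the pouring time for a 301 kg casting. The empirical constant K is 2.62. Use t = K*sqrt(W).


Formula: t = K * sqrt(W)
sqrt(W) = sqrt(301) = 17.34935
t = 2.62 * 17.34935 = 45.4553 s

45.4553 s


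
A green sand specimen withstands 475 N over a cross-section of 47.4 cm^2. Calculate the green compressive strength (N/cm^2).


Formula: Compressive Strength = Force / Area
Strength = 475 N / 47.4 cm^2 = 10.0211 N/cm^2

Final answer: 10.0211 N/cm^2


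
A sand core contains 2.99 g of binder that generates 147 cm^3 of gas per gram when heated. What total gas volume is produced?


Formula: V_gas = W_binder * gas_evolution_rate
V = 2.99 g * 147 cm^3/g = 439.5300 cm^3


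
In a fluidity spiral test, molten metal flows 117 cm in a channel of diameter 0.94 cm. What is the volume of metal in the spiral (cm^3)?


Formula: V = pi * (d/2)^2 * L  (cylinder volume)
Radius = 0.94/2 = 0.47 cm
V = pi * 0.47^2 * 117 = 81.1954 cm^3

81.1954 cm^3


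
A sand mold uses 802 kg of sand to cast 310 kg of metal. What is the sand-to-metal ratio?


Formula: Sand-to-Metal Ratio = W_sand / W_metal
Ratio = 802 kg / 310 kg = 2.5871


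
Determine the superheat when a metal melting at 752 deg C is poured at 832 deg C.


Formula: Superheat = T_pour - T_melt
Superheat = 832 - 752 = 80 deg C

80 deg C


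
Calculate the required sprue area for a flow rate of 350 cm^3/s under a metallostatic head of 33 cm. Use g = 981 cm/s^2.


Formula: v = sqrt(2*g*h), A = Q/v
Velocity: v = sqrt(2 * 981 * 33) = sqrt(64746) = 254.4524 cm/s
Sprue area: A = Q / v = 350 / 254.4524 = 1.3755 cm^2

Final answer: 1.3755 cm^2


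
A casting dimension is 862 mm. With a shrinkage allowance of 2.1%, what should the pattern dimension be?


Formula: L_pattern = L_casting * (1 + shrinkage_rate/100)
Shrinkage factor = 1 + 2.1/100 = 1.021
L_pattern = 862 mm * 1.021 = 880.1020 mm

880.1020 mm


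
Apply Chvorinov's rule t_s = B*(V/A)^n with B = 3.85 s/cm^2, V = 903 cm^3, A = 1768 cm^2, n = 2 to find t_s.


Formula: t_s = B * (V/A)^n  (Chvorinov's rule, n=2)
Modulus M = V/A = 903/1768 = 0.510747 cm
M^2 = 0.510747^2 = 0.260862 cm^2
t_s = 3.85 * 0.260862 = 1.0043 s


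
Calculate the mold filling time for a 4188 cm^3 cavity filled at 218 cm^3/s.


Formula: t_fill = V_mold / Q_flow
t = 4188 cm^3 / 218 cm^3/s = 19.2110 s


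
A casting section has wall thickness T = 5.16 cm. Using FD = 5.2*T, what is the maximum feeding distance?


Formula: FD = 5.2 * T  (riser feeding-distance rule)
FD = 5.2 * 5.16 cm = 26.8320 cm

Answer: 26.8320 cm


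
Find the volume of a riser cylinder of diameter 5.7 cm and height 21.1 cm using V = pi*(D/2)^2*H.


Formula: V = pi * (D/2)^2 * H  (cylinder volume)
Radius = D/2 = 5.7/2 = 2.85 cm
V = pi * 2.85^2 * 21.1 = 538.4211 cm^3

Answer: 538.4211 cm^3


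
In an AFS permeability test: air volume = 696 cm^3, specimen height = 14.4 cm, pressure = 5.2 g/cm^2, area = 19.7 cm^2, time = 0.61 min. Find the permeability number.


Formula: Permeability Number P = (V * H) / (p * A * t)
Numerator: V * H = 696 * 14.4 = 10022.4
Denominator: p * A * t = 5.2 * 19.7 * 0.61 = 62.4884
P = 10022.4 / 62.4884 = 160.3882


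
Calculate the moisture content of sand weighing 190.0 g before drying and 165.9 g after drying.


Formula: MC = (W_wet - W_dry) / W_wet * 100
Water mass = 190.0 - 165.9 = 24.1 g
MC = 24.1 / 190.0 * 100 = 12.6842%

Final answer: 12.6842%


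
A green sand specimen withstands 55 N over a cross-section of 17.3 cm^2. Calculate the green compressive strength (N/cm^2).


Formula: Compressive Strength = Force / Area
Strength = 55 N / 17.3 cm^2 = 3.1792 N/cm^2

Final answer: 3.1792 N/cm^2


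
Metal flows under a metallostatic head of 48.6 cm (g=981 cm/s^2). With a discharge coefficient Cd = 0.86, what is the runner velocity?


Formula: v = Cd * sqrt(2 * g * h)  (Torricelli with discharge coefficient)
2*g*h = 2 * 981 * 48.6 = 95353.2 cm^2/s^2
sqrt(95353.2) = 308.79313 cm/s
v = 0.86 * 308.79313 = 265.5621 cm/s

265.5621 cm/s


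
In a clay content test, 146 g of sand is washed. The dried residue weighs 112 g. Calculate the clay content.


Formula: Clay% = (W_total - W_washed) / W_total * 100
Clay mass = 146 - 112 = 34 g
Clay% = 34 / 146 * 100 = 23.2877%

Final answer: 23.2877%


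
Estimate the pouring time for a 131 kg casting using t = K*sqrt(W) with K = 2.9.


Formula: t = K * sqrt(W)
sqrt(W) = sqrt(131) = 11.44552
t = 2.9 * 11.44552 = 33.1920 s

33.1920 s


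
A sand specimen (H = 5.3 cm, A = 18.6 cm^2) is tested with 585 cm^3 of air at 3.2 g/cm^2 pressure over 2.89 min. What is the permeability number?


Formula: Permeability Number P = (V * H) / (p * A * t)
Numerator: V * H = 585 * 5.3 = 3100.5
Denominator: p * A * t = 3.2 * 18.6 * 2.89 = 172.0128
P = 3100.5 / 172.0128 = 18.0248

18.0248


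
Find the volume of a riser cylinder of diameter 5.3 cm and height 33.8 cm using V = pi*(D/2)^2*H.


Formula: V = pi * (D/2)^2 * H  (cylinder volume)
Radius = D/2 = 5.3/2 = 2.65 cm
V = pi * 2.65^2 * 33.8 = 745.6900 cm^3

Final answer: 745.6900 cm^3


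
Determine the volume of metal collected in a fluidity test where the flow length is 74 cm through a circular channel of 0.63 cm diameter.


Formula: V = pi * (d/2)^2 * L  (cylinder volume)
Radius = 0.63/2 = 0.315 cm
V = pi * 0.315^2 * 74 = 23.0676 cm^3

Final answer: 23.0676 cm^3


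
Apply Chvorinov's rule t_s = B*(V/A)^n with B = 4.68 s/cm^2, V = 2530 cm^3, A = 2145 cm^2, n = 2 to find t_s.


Formula: t_s = B * (V/A)^n  (Chvorinov's rule, n=2)
Modulus M = V/A = 2530/2145 = 1.179487 cm
M^2 = 1.179487^2 = 1.391190 cm^2
t_s = 4.68 * 1.391190 = 6.5108 s

Answer: 6.5108 s


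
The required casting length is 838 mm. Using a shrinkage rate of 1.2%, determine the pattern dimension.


Formula: L_pattern = L_casting * (1 + shrinkage_rate/100)
Shrinkage factor = 1 + 1.2/100 = 1.012
L_pattern = 838 mm * 1.012 = 848.0560 mm

Answer: 848.0560 mm


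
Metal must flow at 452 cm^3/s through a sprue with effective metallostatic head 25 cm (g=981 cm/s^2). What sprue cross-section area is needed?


Formula: v = sqrt(2*g*h), A = Q/v
Velocity: v = sqrt(2 * 981 * 25) = sqrt(49050) = 221.4723 cm/s
Sprue area: A = Q / v = 452 / 221.4723 = 2.0409 cm^2

Final answer: 2.0409 cm^2


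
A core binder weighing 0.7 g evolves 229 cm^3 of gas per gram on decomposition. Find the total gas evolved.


Formula: V_gas = W_binder * gas_evolution_rate
V = 0.7 g * 229 cm^3/g = 160.3000 cm^3

Answer: 160.3000 cm^3


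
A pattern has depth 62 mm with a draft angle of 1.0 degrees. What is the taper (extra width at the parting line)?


Formula: taper = depth * tan(draft_angle)
tan(1.0 deg) = 0.0174551
taper = 62 mm * 0.0174551 = 1.0822 mm

Answer: 1.0822 mm


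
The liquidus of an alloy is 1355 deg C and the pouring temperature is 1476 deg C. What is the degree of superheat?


Formula: Superheat = T_pour - T_melt
Superheat = 1476 - 1355 = 121 deg C


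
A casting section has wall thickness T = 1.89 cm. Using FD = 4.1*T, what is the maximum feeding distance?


Formula: FD = 4.1 * T  (riser feeding-distance rule)
FD = 4.1 * 1.89 cm = 7.7490 cm

Final answer: 7.7490 cm


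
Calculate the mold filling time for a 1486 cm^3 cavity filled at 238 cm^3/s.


Formula: t_fill = V_mold / Q_flow
t = 1486 cm^3 / 238 cm^3/s = 6.2437 s

6.2437 s


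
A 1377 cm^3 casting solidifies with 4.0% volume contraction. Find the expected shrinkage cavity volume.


Formula: V_shrink = V_casting * shrinkage_pct / 100
V_shrink = 1377 cm^3 * 4.0 / 100 = 55.0800 cm^3

Answer: 55.0800 cm^3


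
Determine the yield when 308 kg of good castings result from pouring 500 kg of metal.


Formula: Casting Yield = (W_good / W_total) * 100
Yield = (308 kg / 500 kg) * 100 = 61.6000%


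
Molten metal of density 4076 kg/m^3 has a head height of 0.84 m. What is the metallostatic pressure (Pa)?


Formula: P = rho * g * h
rho * g = 4076 * 9.81 = 39985.56 N/m^3
P = 39985.56 * 0.84 = 33587.8704 Pa

33587.8704 Pa


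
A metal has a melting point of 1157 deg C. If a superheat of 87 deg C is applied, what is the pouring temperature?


Formula: T_pour = T_melt + Superheat
T_pour = 1157 + 87 = 1244 deg C

Final answer: 1244 deg C


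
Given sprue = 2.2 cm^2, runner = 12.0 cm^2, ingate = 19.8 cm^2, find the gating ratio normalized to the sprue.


Sprue:Runner:Ingate = 1 : 12.0/2.2 : 19.8/2.2 = 1:5.45:9.00

Answer: 1:5.45:9.00


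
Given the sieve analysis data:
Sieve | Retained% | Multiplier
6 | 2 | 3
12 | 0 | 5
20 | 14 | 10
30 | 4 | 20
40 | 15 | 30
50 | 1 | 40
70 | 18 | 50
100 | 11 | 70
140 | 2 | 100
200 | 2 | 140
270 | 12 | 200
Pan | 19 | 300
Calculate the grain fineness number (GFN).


Formula: GFN = sum(pct * multiplier) / sum(pct)
sum(pct * multiplier) = 10966
sum(pct) = 100
GFN = 10966 / 100 = 109.66

Answer: 109.66


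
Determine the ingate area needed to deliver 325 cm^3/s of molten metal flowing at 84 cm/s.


Formula: A_ingate = Q / v  (continuity equation)
A = 325 cm^3/s / 84 cm/s = 3.8690 cm^2

Final answer: 3.8690 cm^2


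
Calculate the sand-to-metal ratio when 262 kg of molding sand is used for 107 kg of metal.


Formula: Sand-to-Metal Ratio = W_sand / W_metal
Ratio = 262 kg / 107 kg = 2.4486

Final answer: 2.4486


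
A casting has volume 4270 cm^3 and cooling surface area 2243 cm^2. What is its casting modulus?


Formula: Casting Modulus M = V / A
M = 4270 cm^3 / 2243 cm^2 = 1.9037 cm


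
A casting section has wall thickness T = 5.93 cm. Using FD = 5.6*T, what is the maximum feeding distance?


Formula: FD = 5.6 * T  (riser feeding-distance rule)
FD = 5.6 * 5.93 cm = 33.2080 cm

Answer: 33.2080 cm


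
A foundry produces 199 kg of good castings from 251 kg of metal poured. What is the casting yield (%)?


Formula: Casting Yield = (W_good / W_total) * 100
Yield = (199 kg / 251 kg) * 100 = 79.2829%


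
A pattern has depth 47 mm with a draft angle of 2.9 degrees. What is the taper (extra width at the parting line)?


Formula: taper = depth * tan(draft_angle)
tan(2.9 deg) = 0.0506578
taper = 47 mm * 0.0506578 = 2.3809 mm

2.3809 mm


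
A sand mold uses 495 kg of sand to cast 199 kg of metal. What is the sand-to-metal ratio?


Formula: Sand-to-Metal Ratio = W_sand / W_metal
Ratio = 495 kg / 199 kg = 2.4874

2.4874


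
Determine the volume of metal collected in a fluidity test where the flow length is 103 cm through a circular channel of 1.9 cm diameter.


Formula: V = pi * (d/2)^2 * L  (cylinder volume)
Radius = 1.9/2 = 0.95 cm
V = pi * 0.95^2 * 103 = 292.0346 cm^3

Final answer: 292.0346 cm^3


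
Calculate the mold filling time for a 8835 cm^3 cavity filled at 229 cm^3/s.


Formula: t_fill = V_mold / Q_flow
t = 8835 cm^3 / 229 cm^3/s = 38.5808 s

Answer: 38.5808 s


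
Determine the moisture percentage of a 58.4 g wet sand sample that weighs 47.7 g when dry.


Formula: MC = (W_wet - W_dry) / W_wet * 100
Water mass = 58.4 - 47.7 = 10.7 g
MC = 10.7 / 58.4 * 100 = 18.3219%


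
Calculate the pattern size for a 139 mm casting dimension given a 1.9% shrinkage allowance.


Formula: L_pattern = L_casting * (1 + shrinkage_rate/100)
Shrinkage factor = 1 + 1.9/100 = 1.019
L_pattern = 139 mm * 1.019 = 141.6410 mm

Answer: 141.6410 mm


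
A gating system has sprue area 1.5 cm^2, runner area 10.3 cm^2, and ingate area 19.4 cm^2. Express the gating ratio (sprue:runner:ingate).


Sprue:Runner:Ingate = 1 : 10.3/1.5 : 19.4/1.5 = 1:6.87:12.93

Final answer: 1:6.87:12.93


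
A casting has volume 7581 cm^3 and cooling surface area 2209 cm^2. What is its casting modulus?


Formula: Casting Modulus M = V / A
M = 7581 cm^3 / 2209 cm^2 = 3.4319 cm

3.4319 cm


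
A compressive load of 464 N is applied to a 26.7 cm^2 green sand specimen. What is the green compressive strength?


Formula: Compressive Strength = Force / Area
Strength = 464 N / 26.7 cm^2 = 17.3783 N/cm^2

17.3783 N/cm^2


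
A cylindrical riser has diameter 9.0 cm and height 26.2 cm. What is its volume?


Formula: V = pi * (D/2)^2 * H  (cylinder volume)
Radius = D/2 = 9.0/2 = 4.5 cm
V = pi * 4.5^2 * 26.2 = 1666.7720 cm^3

Answer: 1666.7720 cm^3


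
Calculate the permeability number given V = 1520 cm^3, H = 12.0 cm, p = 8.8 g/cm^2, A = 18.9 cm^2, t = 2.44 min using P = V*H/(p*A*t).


Formula: Permeability Number P = (V * H) / (p * A * t)
Numerator: V * H = 1520 * 12.0 = 18240.0
Denominator: p * A * t = 8.8 * 18.9 * 2.44 = 405.8208
P = 18240.0 / 405.8208 = 44.9459

Final answer: 44.9459


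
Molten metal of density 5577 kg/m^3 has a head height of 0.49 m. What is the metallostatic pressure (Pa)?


Formula: P = rho * g * h
rho * g = 5577 * 9.81 = 54710.37 N/m^3
P = 54710.37 * 0.49 = 26808.0813 Pa

26808.0813 Pa


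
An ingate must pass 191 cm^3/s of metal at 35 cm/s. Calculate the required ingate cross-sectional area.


Formula: A_ingate = Q / v  (continuity equation)
A = 191 cm^3/s / 35 cm/s = 5.4571 cm^2

5.4571 cm^2


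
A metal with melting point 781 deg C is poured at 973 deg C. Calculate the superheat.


Formula: Superheat = T_pour - T_melt
Superheat = 973 - 781 = 192 deg C


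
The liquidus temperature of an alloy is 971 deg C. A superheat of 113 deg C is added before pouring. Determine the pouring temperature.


Formula: T_pour = T_melt + Superheat
T_pour = 971 + 113 = 1084 deg C

Final answer: 1084 deg C


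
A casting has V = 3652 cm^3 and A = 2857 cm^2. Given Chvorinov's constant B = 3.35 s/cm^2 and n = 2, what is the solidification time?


Formula: t_s = B * (V/A)^n  (Chvorinov's rule, n=2)
Modulus M = V/A = 3652/2857 = 1.278264 cm
M^2 = 1.278264^2 = 1.633959 cm^2
t_s = 3.35 * 1.633959 = 5.4738 s

Answer: 5.4738 s


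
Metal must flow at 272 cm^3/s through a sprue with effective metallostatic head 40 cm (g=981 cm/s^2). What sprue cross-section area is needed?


Formula: v = sqrt(2*g*h), A = Q/v
Velocity: v = sqrt(2 * 981 * 40) = sqrt(78480) = 280.1428 cm/s
Sprue area: A = Q / v = 272 / 280.1428 = 0.9709 cm^2

0.9709 cm^2


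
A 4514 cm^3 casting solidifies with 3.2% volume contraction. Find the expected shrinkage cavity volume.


Formula: V_shrink = V_casting * shrinkage_pct / 100
V_shrink = 4514 cm^3 * 3.2 / 100 = 144.4480 cm^3


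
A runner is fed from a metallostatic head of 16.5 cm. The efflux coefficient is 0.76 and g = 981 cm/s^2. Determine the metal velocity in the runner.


Formula: v = Cd * sqrt(2 * g * h)  (Torricelli with discharge coefficient)
2*g*h = 2 * 981 * 16.5 = 32373.0 cm^2/s^2
sqrt(32373.0) = 179.92498 cm/s
v = 0.76 * 179.92498 = 136.7430 cm/s


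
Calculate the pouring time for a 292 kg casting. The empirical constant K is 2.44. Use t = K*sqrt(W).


Formula: t = K * sqrt(W)
sqrt(W) = sqrt(292) = 17.08801
t = 2.44 * 17.08801 = 41.6947 s

Answer: 41.6947 s


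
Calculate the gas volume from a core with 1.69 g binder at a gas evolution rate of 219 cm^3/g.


Formula: V_gas = W_binder * gas_evolution_rate
V = 1.69 g * 219 cm^3/g = 370.1100 cm^3

370.1100 cm^3


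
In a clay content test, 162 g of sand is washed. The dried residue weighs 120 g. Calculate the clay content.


Formula: Clay% = (W_total - W_washed) / W_total * 100
Clay mass = 162 - 120 = 42 g
Clay% = 42 / 162 * 100 = 25.9259%

Answer: 25.9259%


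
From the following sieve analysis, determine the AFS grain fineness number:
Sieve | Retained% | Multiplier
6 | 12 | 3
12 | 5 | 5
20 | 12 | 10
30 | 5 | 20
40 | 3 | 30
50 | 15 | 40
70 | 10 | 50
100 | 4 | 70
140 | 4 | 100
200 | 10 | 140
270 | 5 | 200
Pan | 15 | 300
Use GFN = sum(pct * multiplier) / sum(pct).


Formula: GFN = sum(pct * multiplier) / sum(pct)
sum(pct * multiplier) = 9051
sum(pct) = 100
GFN = 9051 / 100 = 90.51


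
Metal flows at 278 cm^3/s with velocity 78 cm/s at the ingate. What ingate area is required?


Formula: A_ingate = Q / v  (continuity equation)
A = 278 cm^3/s / 78 cm/s = 3.5641 cm^2

Final answer: 3.5641 cm^2


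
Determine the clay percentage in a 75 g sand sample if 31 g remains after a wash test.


Formula: Clay% = (W_total - W_washed) / W_total * 100
Clay mass = 75 - 31 = 44 g
Clay% = 44 / 75 * 100 = 58.6667%

Answer: 58.6667%


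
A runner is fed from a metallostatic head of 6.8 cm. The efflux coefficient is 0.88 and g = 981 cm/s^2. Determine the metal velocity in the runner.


Formula: v = Cd * sqrt(2 * g * h)  (Torricelli with discharge coefficient)
2*g*h = 2 * 981 * 6.8 = 13341.6 cm^2/s^2
sqrt(13341.6) = 115.50584 cm/s
v = 0.88 * 115.50584 = 101.6451 cm/s

Final answer: 101.6451 cm/s


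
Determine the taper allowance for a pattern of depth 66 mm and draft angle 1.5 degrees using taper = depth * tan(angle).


Formula: taper = depth * tan(draft_angle)
tan(1.5 deg) = 0.0261859
taper = 66 mm * 0.0261859 = 1.7283 mm

1.7283 mm


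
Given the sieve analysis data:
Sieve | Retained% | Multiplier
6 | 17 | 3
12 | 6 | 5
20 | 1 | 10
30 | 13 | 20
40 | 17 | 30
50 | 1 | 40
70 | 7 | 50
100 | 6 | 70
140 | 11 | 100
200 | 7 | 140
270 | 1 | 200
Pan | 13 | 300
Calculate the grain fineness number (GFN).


Formula: GFN = sum(pct * multiplier) / sum(pct)
sum(pct * multiplier) = 7851
sum(pct) = 100
GFN = 7851 / 100 = 78.51


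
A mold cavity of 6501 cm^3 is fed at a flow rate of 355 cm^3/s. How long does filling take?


Formula: t_fill = V_mold / Q_flow
t = 6501 cm^3 / 355 cm^3/s = 18.3127 s


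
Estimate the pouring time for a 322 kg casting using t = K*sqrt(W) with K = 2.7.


Formula: t = K * sqrt(W)
sqrt(W) = sqrt(322) = 17.94436
t = 2.7 * 17.94436 = 48.4498 s

Answer: 48.4498 s


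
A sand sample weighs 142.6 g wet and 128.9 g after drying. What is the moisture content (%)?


Formula: MC = (W_wet - W_dry) / W_wet * 100
Water mass = 142.6 - 128.9 = 13.7 g
MC = 13.7 / 142.6 * 100 = 9.6073%

Answer: 9.6073%


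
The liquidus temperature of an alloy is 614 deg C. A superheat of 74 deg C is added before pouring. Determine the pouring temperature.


Formula: T_pour = T_melt + Superheat
T_pour = 614 + 74 = 688 deg C

Answer: 688 deg C


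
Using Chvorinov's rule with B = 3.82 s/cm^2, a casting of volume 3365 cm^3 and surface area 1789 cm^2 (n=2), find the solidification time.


Formula: t_s = B * (V/A)^n  (Chvorinov's rule, n=2)
Modulus M = V/A = 3365/1789 = 1.880939 cm
M^2 = 1.880939^2 = 3.537932 cm^2
t_s = 3.82 * 3.537932 = 13.5149 s

Answer: 13.5149 s


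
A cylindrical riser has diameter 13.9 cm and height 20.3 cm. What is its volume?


Formula: V = pi * (D/2)^2 * H  (cylinder volume)
Radius = D/2 = 13.9/2 = 6.95 cm
V = pi * 6.95^2 * 20.3 = 3080.4596 cm^3

Answer: 3080.4596 cm^3


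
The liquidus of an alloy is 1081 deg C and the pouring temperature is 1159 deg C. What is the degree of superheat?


Formula: Superheat = T_pour - T_melt
Superheat = 1159 - 1081 = 78 deg C

78 deg C


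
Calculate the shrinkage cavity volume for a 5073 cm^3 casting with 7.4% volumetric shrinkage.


Formula: V_shrink = V_casting * shrinkage_pct / 100
V_shrink = 5073 cm^3 * 7.4 / 100 = 375.4020 cm^3

375.4020 cm^3


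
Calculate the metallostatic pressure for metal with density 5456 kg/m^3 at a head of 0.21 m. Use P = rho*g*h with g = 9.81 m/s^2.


Formula: P = rho * g * h
rho * g = 5456 * 9.81 = 53523.36 N/m^3
P = 53523.36 * 0.21 = 11239.9056 Pa

11239.9056 Pa


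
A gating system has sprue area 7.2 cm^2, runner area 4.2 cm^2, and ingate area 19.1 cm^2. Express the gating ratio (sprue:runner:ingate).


Sprue:Runner:Ingate = 1 : 4.2/7.2 : 19.1/7.2 = 1:0.58:2.65

Final answer: 1:0.58:2.65


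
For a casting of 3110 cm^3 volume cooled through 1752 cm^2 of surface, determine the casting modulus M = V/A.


Formula: Casting Modulus M = V / A
M = 3110 cm^3 / 1752 cm^2 = 1.7751 cm


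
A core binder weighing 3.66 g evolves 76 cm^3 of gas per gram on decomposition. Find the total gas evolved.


Formula: V_gas = W_binder * gas_evolution_rate
V = 3.66 g * 76 cm^3/g = 278.1600 cm^3

278.1600 cm^3


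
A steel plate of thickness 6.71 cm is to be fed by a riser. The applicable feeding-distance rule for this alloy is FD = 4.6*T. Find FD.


Formula: FD = 4.6 * T  (riser feeding-distance rule)
FD = 4.6 * 6.71 cm = 30.8660 cm

30.8660 cm


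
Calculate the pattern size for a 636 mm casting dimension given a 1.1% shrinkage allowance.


Formula: L_pattern = L_casting * (1 + shrinkage_rate/100)
Shrinkage factor = 1 + 1.1/100 = 1.011
L_pattern = 636 mm * 1.011 = 642.9960 mm

Final answer: 642.9960 mm


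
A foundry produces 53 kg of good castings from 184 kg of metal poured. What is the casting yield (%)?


Formula: Casting Yield = (W_good / W_total) * 100
Yield = (53 kg / 184 kg) * 100 = 28.8043%

Final answer: 28.8043%


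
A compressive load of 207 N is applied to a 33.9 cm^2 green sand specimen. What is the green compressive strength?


Formula: Compressive Strength = Force / Area
Strength = 207 N / 33.9 cm^2 = 6.1062 N/cm^2

Answer: 6.1062 N/cm^2


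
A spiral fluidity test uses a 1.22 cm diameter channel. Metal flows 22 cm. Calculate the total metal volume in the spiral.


Formula: V = pi * (d/2)^2 * L  (cylinder volume)
Radius = 1.22/2 = 0.61 cm
V = pi * 0.61^2 * 22 = 25.7177 cm^3

Answer: 25.7177 cm^3


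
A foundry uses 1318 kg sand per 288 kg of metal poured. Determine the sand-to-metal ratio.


Formula: Sand-to-Metal Ratio = W_sand / W_metal
Ratio = 1318 kg / 288 kg = 4.5764

Answer: 4.5764
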